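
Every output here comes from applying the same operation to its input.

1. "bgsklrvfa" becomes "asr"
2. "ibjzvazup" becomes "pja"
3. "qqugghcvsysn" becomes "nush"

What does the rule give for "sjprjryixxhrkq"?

The pattern: take characters alternately from the front and the back (1st, last, 2nd, 2nd-last, ...), then keep one character in every 3, starting at position 2 (positions 2nd, 5th, 8th, ...).
On "sjprjryixxhrkq" that produces "qphri".

qphri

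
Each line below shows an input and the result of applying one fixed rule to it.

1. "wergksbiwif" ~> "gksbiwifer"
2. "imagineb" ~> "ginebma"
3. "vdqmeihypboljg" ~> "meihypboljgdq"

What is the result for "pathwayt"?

hwaytat

What's happening: delete the first character, then move the first 2 characters to the end (rotate left by 2).
On "pathwayt": the first step gives "athwayt", and the second then gives "hwaytat".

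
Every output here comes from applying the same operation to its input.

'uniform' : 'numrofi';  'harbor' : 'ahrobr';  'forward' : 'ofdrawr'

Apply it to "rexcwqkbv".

What's happening: reverse the string, then move the last 2 characters to the front (rotate right by 2).
Starting from "rexcwqkbv": after the first operation, "vbkqwcxer"; after the second, "ervbkqwcx".

ervbkqwcx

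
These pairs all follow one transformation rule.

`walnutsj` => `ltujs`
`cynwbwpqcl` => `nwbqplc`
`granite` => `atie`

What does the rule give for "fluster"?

uetr

The rule is to swap each adjacent pair of characters (1↔2, 3↔4, ...), then delete the first 3 characters.
For "fluster", step one produces "lfsuetr"; step two turns that into "uetr".
(Check on "cynwbwpqcl": → "ycwnwbqplc" → "nwbqplc" ✓)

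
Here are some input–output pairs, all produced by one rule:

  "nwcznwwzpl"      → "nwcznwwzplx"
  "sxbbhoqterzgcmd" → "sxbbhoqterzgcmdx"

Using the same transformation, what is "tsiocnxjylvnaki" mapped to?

tsiocnxjylvnakix

The rule is to append "x".
For "tsiocnxjylvnaki" the result is "tsiocnxjylvnakix".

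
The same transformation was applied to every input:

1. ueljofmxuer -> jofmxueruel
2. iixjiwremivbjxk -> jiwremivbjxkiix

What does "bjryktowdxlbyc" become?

yktowdxlbycbjr

Each output is the input with this applied: move the first 3 characters to the end (rotate left by 3).
For "bjryktowdxlbyc" the result is "yktowdxlbycbjr".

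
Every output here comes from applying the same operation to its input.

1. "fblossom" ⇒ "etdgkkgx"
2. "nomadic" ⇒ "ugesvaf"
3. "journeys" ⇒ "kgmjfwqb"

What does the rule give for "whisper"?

jzakhwo

The rule is to swap the first and last characters, then shift every letter 8 places backward in the alphabet (wrapping around).
"whisper" → "rhispew" → "jzakhwo".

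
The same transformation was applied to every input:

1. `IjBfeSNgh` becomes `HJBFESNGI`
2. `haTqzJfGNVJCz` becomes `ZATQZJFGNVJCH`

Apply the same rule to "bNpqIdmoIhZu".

UNPQIDMOIHZB

The transformation: swap the first and last characters, then convert every letter to uppercase.
Applying both steps to "bNpqIdmoIhZu": "uNpqIdmoIhZb", then "UNPQIDMOIHZB".
(Check on "IjBfeSNgh": → "hjBfeSNgI" → "HJBFESNGI" ✓)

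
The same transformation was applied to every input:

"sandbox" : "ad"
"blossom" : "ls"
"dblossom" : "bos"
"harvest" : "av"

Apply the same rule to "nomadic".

The transformation: delete the last 2 characters, then keep every other character starting from the second (positions 2nd, 4th, 6th, ...).
On "nomadic" that produces "oa".

oa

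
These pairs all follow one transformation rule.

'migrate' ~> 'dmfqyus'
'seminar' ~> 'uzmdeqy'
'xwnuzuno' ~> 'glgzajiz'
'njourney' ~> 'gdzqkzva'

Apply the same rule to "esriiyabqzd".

Each output is the input with this applied: shift every letter 12 places forward in the alphabet (wrapping around), then move the first 3 characters to the end (rotate left by 3).
"esriiyabqzd" → "qeduukmnclp" → "uukmnclpqed".

uukmnclpqed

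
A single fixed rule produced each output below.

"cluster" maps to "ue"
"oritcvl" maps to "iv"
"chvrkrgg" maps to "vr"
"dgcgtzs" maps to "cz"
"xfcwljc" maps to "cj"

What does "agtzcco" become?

What's happening: keep one character in every 3, starting at position 3 (positions 3rd, 6th, 9th, ...).
"agtzcco" → "tc".

tc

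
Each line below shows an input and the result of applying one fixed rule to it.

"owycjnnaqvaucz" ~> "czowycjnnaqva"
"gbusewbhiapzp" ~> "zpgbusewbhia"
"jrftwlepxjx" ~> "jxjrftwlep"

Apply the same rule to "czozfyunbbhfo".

The pattern: move the last 2 characters to the front (rotate right by 2), then delete the last character.
"czozfyunbbhfo" → "foczozfyunbbh" → "foczozfyunbb".
(Check on "owycjnnaqvaucz": → "czowycjnnaqvau" → "czowycjnnaqva" ✓)

foczozfyunbb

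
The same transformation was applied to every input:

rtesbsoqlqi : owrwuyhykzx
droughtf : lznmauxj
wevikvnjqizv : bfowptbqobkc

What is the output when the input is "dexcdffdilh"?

nrojlljidkj

Rule — shift every letter 6 places forward in the alphabet (wrapping around), then reverse the string.
Applying both steps to "dexcdffdilh": "jkdijlljorn", then "nrojlljidkj".
(Check on "rtesbsoqlqi": → "xzkyhyuwrwo" → "owrwuyhykzx" ✓)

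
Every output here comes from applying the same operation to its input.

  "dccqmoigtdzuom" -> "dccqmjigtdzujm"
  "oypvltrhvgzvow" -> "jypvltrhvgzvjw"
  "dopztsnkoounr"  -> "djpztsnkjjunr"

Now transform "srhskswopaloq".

srhskswjpaljq

The rule is to replace every "o" with "j".
So "srhskswopaloq" becomes "srhskswjpaljq".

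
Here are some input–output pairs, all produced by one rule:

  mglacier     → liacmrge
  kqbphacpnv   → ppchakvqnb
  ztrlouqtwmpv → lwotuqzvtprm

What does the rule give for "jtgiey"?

egijyt

What's happening: take characters alternately from the front and the back (1st, last, 2nd, 2nd-last, ...), then swap the front and back halves of the string.
Starting from "jtgiey": after the first operation, "jytegi"; after the second, "egijyt".
(Check on "kqbphacpnv": → "kvqnbppcha" → "ppchakvqnb" ✓)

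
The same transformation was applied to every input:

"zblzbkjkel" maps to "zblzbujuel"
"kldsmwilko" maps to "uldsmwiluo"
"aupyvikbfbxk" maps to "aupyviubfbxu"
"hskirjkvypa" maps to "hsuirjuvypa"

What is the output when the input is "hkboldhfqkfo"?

The pattern: replace every "k" with "u".
For "hkboldhfqkfo" the result is "huboldhfqufo".

huboldhfqufo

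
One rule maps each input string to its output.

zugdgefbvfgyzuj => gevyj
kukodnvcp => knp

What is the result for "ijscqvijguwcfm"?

Rule — keep one character in every 3, starting at position 3 (positions 3rd, 6th, 9th, ...).
"ijscqvijguwcfm" → "svgc".

svgc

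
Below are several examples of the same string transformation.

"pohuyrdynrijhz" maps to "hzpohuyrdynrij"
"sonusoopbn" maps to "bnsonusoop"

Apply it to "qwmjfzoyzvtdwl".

wlqwmjfzoyzvtd

Looking at the pairs, the operation is to move the last 2 characters to the front (rotate right by 2).
For "qwmjfzoyzvtdwl" the result is "wlqwmjfzoyzvtd".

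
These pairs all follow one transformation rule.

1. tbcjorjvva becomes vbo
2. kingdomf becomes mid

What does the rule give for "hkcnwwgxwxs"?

The transformation: move the last 3 characters to the front (rotate right by 3), then keep one character in every 3, starting at position 2 (positions 2nd, 5th, 8th, ...).
Applying both steps to "hkcnwwgxwxs": "wxshkcnwwgx", then "xkwx".

xkwx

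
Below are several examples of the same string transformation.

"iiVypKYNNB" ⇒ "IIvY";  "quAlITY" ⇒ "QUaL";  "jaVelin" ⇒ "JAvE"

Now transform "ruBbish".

What's happening: flip the case of every letter, then keep only the first 4 characters.
Starting from "ruBbish": after the first operation, "RUbBISH"; after the second, "RUbB".
(Check on "quAlITY": → "QUaLity" → "QUaL" ✓)

RUbB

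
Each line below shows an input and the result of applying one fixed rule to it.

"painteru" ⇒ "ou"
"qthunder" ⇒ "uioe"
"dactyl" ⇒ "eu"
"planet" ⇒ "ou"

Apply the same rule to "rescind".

The transformation: shift every letter 1 place forward in the alphabet (wrapping around), then keep only the vowels.
On "rescind" that produces "oe".

oe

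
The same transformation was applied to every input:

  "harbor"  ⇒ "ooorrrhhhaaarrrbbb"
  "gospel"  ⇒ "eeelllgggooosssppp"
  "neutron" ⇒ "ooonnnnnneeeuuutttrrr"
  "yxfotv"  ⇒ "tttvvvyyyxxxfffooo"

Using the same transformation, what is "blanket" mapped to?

In each case the input is transformed by: move the last 2 characters to the front (rotate right by 2), then repeat every character 3 times.
Working it through for "blanket": intermediate "etblank", final "eeetttbbblllaaannnkkk".

eeetttbbblllaaannnkkk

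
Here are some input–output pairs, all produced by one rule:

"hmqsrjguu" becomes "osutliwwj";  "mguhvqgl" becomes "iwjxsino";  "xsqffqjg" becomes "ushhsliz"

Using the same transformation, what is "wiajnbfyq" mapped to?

kclpdhasy

In each case the input is transformed by: shift every letter 2 places forward in the alphabet (wrapping around), then move the first character to the end.
Applying that to "wiajnbfyq" gives "kclpdhasy".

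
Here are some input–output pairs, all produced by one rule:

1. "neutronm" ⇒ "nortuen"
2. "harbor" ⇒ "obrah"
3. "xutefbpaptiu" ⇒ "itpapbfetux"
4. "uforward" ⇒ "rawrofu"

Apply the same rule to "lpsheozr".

The rule is to reverse the string, then delete the first character.
On "lpsheozr": the first step gives "rzoehspl", and the second then gives "zoehspl".

zoehspl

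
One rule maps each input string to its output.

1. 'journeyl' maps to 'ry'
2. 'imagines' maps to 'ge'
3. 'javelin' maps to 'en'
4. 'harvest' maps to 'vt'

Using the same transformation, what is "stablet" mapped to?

Each output is the input with this applied: move the first character to the end, then keep one character in every 3, starting at position 3 (positions 3rd, 6th, 9th, ...).
Applying that to "stablet" gives "bt".

bt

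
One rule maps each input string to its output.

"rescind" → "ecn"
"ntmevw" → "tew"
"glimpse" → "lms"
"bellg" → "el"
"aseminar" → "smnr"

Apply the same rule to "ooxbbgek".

The transformation: keep every other character starting from the second (positions 2nd, 4th, 6th, ...).
On "ooxbbgek" that produces "obgk".

obgk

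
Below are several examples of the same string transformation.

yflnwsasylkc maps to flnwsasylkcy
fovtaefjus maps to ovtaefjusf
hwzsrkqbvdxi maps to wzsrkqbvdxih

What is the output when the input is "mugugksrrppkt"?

ugugksrrppktm

Looking at the pairs, the operation is to move the first character to the end.
"mugugksrrppkt" → "ugugksrrppktm".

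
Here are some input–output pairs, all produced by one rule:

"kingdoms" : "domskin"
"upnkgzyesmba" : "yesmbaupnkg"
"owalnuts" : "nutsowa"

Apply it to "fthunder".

nderfth

The rule is to swap the front and back halves of the string, then delete the last character.
"fthunder" → "nderfthu" → "nderfth".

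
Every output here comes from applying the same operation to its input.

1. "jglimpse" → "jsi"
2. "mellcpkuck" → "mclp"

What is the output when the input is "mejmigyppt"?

mpmg

The rule is to take characters alternately from the front and the back (1st, last, 2nd, 2nd-last, ...), then keep one character in every 3, starting at position 1 (positions 1st, 4th, 7th, ...).
Applying both steps to "mejmigyppt": "mtepjpmyig", then "mpmg".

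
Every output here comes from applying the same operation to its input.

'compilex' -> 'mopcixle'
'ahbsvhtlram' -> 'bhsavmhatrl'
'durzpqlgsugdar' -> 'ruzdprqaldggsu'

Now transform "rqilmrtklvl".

In each case the input is transformed by: move the first 2 characters to the end (rotate left by 2), then take characters alternately from the front and the back (1st, last, 2nd, 2nd-last, ...).
Working it through for "rqilmrtklvl": intermediate "ilmrtklvlrq", final "iqlrmlrvtlk".

iqlrmlrvtlk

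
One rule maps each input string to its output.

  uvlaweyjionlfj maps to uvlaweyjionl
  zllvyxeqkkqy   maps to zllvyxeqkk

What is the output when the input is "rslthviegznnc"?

In each case the input is transformed by: delete the last 2 characters.
"rslthviegznnc" → "rslthviegzn".

rslthviegzn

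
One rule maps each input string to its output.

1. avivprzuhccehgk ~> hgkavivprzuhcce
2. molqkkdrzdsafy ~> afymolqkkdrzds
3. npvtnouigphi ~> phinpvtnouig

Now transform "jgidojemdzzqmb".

The pattern: move the last 3 characters to the front (rotate right by 3).
So "jgidojemdzzqmb" becomes "qmbjgidojemdzz".

qmbjgidojemdzz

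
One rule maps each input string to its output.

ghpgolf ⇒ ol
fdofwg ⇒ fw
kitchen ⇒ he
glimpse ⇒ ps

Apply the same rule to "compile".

il

The transformation: move the last character to the front, then keep only the last 2 characters.
"compile" → "ecompil" → "il".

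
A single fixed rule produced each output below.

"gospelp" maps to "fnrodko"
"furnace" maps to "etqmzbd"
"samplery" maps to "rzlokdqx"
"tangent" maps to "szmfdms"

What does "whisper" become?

The transformation: shift every letter 1 place backward in the alphabet (wrapping around).
On "whisper" that produces "vghrodq".

vghrodq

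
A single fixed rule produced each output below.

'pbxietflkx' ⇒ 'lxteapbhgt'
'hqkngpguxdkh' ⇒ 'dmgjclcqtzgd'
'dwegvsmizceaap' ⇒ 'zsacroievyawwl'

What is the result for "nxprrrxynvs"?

What's happening: shift every letter 4 places backward in the alphabet (wrapping around).
So "nxprrrxynvs" becomes "jtlnnntujro".

jtlnnntujro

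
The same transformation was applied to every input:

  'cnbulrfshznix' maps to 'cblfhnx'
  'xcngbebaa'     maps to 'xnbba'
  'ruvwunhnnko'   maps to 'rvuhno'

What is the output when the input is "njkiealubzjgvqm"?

The pattern: keep every other character starting from the first (positions 1st, 3rd, 5th, ...).
Doing the same to "njkiealubzjgvqm": "nkelbjvm".

nkelbjvm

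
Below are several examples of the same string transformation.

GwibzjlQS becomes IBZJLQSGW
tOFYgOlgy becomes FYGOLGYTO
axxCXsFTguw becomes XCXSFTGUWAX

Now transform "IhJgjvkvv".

JGJVKVVIH

The rule is to move the first 2 characters to the end (rotate left by 2), then convert every letter to uppercase.
For "IhJgjvkvv", step one produces "JgjvkvvIh"; step two turns that into "JGJVKVVIH".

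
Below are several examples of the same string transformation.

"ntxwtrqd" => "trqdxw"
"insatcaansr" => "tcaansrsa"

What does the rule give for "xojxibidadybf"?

In each case the input is transformed by: delete the first 2 characters, then move the first 2 characters to the end (rotate left by 2).
Applying both steps to "xojxibidadybf": "jxibidadybf", then "ibidadybfjx".
(Check on "ntxwtrqd": → "xwtrqd" → "trqdxw" ✓)

ibidadybfjx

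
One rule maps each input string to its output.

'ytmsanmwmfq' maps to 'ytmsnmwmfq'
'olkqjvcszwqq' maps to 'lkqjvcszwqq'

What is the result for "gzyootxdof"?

Looking at the pairs, the operation is to remove every vowel.
"gzyootxdof" → "gzytxdf".

gzytxdf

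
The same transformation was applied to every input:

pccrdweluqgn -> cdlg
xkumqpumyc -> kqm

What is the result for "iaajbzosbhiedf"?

Rule — keep one character in every 3, starting at position 2 (positions 2nd, 5th, 8th, ...).
"iaajbzosbhiedf" → "absif".

absif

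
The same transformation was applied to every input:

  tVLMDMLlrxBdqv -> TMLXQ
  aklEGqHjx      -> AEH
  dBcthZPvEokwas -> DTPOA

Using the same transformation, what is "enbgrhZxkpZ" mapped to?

EGZP

What's happening: keep one character in every 3, starting at position 1 (positions 1st, 4th, 7th, ...), then convert every letter to uppercase.
For "enbgrhZxkpZ", step one produces "egZp"; step two turns that into "EGZP".
(Check on "tVLMDMLlrxBdqv": → "tMLxq" → "TMLXQ" ✓)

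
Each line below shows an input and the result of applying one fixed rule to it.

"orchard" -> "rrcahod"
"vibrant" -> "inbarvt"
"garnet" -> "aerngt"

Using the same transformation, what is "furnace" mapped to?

The pattern: take characters alternately from the front and the back (1st, last, 2nd, 2nd-last, ...), then move the first 2 characters to the end (rotate left by 2).
"furnace" → "feucran" → "ucranfe".
(Check on "vibrant": → "vtinbar" → "inbarvt" ✓)

ucranfe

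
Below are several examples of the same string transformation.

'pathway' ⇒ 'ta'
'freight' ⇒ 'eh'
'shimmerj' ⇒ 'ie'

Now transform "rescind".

What's happening: keep one character in every 3, starting at position 3 (positions 3rd, 6th, 9th, ...).
"rescind" → "sn".

sn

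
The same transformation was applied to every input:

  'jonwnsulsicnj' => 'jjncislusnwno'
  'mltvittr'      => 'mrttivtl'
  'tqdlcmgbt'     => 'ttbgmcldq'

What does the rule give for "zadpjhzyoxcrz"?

In each case the input is transformed by: reverse the string, then move the last character to the front.
Working it through for "zadpjhzyoxcrz": intermediate "zrcxoyzhjpdaz", final "zzrcxoyzhjpda".
(Check on "tqdlcmgbt": → "tbgmcldqt" → "ttbgmcldq" ✓)

zzrcxoyzhjpda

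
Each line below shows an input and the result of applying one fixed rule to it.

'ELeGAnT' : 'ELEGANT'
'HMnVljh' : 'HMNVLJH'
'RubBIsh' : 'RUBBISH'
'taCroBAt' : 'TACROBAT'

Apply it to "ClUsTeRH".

CLUSTERH

What's happening: convert every letter to uppercase.
For "ClUsTeRH" the result is "CLUSTERH".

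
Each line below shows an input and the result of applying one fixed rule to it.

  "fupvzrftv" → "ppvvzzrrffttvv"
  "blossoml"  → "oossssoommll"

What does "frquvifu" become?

Each output is the input with this applied: delete the first 2 characters, then double every character.
For "frquvifu", step one produces "quvifu"; step two turns that into "qquuvviiffuu".

qquuvviiffuu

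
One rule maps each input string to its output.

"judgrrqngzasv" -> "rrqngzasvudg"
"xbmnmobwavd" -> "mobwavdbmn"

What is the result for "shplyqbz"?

yqbzhpl

In each case the input is transformed by: delete the first character, then move the first 3 characters to the end (rotate left by 3).
Starting from "shplyqbz": after the first operation, "hplyqbz"; after the second, "yqbzhpl".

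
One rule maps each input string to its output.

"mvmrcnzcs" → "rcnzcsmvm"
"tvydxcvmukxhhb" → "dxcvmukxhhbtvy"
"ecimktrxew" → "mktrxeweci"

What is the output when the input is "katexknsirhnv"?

exknsirhnvkat

Rule — move the first 3 characters to the end (rotate left by 3).
On "katexknsirhnv" that produces "exknsirhnvkat".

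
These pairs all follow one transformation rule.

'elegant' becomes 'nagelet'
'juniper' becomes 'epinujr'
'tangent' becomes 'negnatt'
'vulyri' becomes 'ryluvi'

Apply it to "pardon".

odrapn

Each output is the input with this applied: reverse the string, then move the first character to the end.
Working it through for "pardon": intermediate "nodrap", final "odrapn".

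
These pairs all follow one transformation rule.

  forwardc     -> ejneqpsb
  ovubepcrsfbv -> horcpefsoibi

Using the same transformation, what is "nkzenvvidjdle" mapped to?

The rule is to shift every letter 13 places forward in the alphabet (wrapping around) — i.e. ROT13, then move the first 2 characters to the end (rotate left by 2).
Starting from "nkzenvvidjdle": after the first operation, "axmraiivqwqyr"; after the second, "mraiivqwqyrax".

mraiivqwqyrax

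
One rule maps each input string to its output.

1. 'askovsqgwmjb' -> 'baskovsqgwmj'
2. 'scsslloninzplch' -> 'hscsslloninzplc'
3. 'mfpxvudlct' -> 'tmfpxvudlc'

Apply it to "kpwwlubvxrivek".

kkpwwlubvxrive

The transformation: move the last character to the front.
On "kpwwlubvxrivek" that produces "kkpwwlubvxrive".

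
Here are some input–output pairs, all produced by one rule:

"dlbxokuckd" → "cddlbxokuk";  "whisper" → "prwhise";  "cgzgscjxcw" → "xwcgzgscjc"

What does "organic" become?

ncorgai

Looking at the pairs, the operation is to move the last 2 characters to the front (rotate right by 2), then swap the first and last characters.
For "organic" the result is "ncorgai".
(Check on "cgzgscjxcw": → "cwcgzgscjx" → "xwcgzgscjc" ✓)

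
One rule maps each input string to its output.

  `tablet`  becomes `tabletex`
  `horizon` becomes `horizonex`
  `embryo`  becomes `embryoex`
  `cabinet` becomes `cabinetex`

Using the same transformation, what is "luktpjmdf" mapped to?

luktpjmdfex

The transformation: append "ex".
So "luktpjmdf" becomes "luktpjmdfex".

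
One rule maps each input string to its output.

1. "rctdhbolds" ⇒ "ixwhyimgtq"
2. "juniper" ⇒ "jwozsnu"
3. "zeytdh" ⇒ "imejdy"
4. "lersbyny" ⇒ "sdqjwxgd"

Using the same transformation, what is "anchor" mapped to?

twfshm

Rule — shift every letter 5 places forward in the alphabet (wrapping around), then move the last 2 characters to the front (rotate right by 2).
For "anchor", step one produces "fshmtw"; step two turns that into "twfshm".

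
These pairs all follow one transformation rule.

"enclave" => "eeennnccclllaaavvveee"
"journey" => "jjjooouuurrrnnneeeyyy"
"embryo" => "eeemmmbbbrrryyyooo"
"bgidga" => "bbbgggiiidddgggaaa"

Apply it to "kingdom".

kkkiiinnngggdddooommm

Rule — repeat every character 3 times.
For "kingdom" the result is "kkkiiinnngggdddooommm".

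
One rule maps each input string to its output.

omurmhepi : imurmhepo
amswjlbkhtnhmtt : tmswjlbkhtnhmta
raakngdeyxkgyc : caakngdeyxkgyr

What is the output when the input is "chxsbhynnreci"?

In each case the input is transformed by: swap the first and last characters.
"chxsbhynnreci" → "ihxsbhynnrecc".

ihxsbhynnrecc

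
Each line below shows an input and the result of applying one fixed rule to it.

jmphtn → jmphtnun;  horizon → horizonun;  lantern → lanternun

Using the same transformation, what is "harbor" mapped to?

harborun

In each case the input is transformed by: append "un".
So "harbor" becomes "harborun".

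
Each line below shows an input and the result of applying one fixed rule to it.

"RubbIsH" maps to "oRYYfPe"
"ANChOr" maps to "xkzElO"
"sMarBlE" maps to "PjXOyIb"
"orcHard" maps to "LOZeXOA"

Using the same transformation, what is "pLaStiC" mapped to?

Each output is the input with this applied: flip the case of every letter, then shift every letter 3 places backward in the alphabet (wrapping around).
On "pLaStiC": the first step gives "PlAsTIc", and the second then gives "MiXpQFz".

MiXpQFz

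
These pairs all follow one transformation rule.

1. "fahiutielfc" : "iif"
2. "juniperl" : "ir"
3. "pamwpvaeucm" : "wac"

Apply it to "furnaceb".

ne

In each case the input is transformed by: delete the first character, then keep one character in every 3, starting at position 3 (positions 3rd, 6th, 9th, ...).
Working it through for "furnaceb": intermediate "urnaceb", final "ne".
(Check on "juniperl": → "uniperl" → "ir" ✓)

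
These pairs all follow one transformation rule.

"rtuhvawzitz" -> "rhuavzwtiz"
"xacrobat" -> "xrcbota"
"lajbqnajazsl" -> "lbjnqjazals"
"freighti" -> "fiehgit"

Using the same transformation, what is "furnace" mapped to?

The transformation: swap each adjacent pair of characters (1↔2, 3↔4, ...), then delete the first character.
Starting from "furnace": after the first operation, "ufnrcae"; after the second, "fnrcae".

fnrcae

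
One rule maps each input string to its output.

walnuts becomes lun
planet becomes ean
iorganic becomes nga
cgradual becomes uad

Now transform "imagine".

aig

The rule is to take characters alternately from the front and the back (1st, last, 2nd, 2nd-last, ...), then keep only the last 3 characters.
Applying both steps to "imagine": "iemnaig", then "aig".
(Check on "planet": → "ptlean" → "ean" ✓)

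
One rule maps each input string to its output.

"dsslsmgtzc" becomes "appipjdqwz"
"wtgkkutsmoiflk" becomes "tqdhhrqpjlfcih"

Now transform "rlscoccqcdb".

oipzlzznzay

Rule — shift every letter 3 places backward in the alphabet (wrapping around).
Applying that to "rlscoccqcdb" gives "oipzlzznzay".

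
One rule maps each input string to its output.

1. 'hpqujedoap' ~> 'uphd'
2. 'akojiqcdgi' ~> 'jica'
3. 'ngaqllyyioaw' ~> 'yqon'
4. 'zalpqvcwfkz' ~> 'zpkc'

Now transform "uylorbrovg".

urog

The pattern: keep one character in every 3, starting at position 1 (positions 1st, 4th, 7th, ...), then sort the characters into reverse alphabetical order.
"uylorbrovg" → "urog".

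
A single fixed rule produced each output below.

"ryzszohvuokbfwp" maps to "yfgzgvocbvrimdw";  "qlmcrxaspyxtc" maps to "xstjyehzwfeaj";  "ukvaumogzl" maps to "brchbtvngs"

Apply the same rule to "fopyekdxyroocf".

Looking at the pairs, the operation is to shift every letter 7 places forward in the alphabet (wrapping around).
Doing the same to "fopyekdxyroocf": "mvwflrkefyvvjm".

mvwflrkefyvvjm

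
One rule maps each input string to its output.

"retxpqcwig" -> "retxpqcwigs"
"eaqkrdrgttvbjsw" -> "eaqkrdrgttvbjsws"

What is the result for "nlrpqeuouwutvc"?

Looking at the pairs, the operation is to append "s".
For "nlrpqeuouwutvc" the result is "nlrpqeuouwutvcs".

nlrpqeuouwutvcs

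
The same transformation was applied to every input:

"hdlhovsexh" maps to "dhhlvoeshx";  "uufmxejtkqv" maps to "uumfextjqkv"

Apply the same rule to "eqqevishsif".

qeeqivhsisf

The transformation: swap each adjacent pair of characters (1↔2, 3↔4, ...).
For "eqqevishsif" the result is "qeeqivhsisf".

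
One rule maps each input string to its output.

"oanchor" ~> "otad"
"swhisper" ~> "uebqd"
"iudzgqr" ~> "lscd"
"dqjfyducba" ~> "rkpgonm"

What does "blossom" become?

The pattern: shift every letter 12 places forward in the alphabet (wrapping around), then delete the first 3 characters.
"blossom" → "nxaeeay" → "eeay".

eeay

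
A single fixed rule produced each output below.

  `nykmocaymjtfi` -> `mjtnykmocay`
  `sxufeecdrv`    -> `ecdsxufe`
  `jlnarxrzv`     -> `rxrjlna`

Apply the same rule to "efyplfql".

Each output is the input with this applied: delete the last 2 characters, then move the last 3 characters to the front (rotate right by 3).
Applying both steps to "efyplfql": "efyplf", then "plfefy".

plfefy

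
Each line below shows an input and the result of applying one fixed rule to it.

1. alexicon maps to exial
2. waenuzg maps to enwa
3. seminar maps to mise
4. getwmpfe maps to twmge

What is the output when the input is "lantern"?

ntla

Each output is the input with this applied: delete the last 3 characters, then move the first 2 characters to the end (rotate left by 2).
"lantern" → "lant" → "ntla".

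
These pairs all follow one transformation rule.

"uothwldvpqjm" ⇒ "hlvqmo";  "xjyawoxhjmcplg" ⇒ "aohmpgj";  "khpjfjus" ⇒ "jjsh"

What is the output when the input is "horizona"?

ioao

The transformation: keep every other character starting from the second (positions 2nd, 4th, 6th, ...), then move the first character to the end.
For "horizona", step one produces "oioa"; step two turns that into "ioao".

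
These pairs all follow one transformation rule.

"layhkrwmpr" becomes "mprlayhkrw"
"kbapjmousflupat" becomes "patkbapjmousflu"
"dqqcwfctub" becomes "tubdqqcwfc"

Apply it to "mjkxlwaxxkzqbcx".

The transformation: move the last 3 characters to the front (rotate right by 3).
For "mjkxlwaxxkzqbcx" the result is "bcxmjkxlwaxxkzq".

bcxmjkxlwaxxkzq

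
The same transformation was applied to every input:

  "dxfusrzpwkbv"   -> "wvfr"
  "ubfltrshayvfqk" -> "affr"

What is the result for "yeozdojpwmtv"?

Each output is the input with this applied: keep one character in every 3, starting at position 3 (positions 3rd, 6th, 9th, ...), then swap the front and back halves of the string.
Starting from "yeozdojpwmtv": after the first operation, "oowv"; after the second, "wvoo".

wvoo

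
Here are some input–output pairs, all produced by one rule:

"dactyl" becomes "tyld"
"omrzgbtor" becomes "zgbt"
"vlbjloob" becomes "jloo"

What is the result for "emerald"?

Each output is the input with this applied: move the first 3 characters to the end (rotate left by 3), then keep only the first 4 characters.
Working it through for "emerald": intermediate "raldeme", final "rald".

rald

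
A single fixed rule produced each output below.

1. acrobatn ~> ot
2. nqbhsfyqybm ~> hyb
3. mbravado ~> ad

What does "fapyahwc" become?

Rule — delete the first character, then keep one character in every 3, starting at position 3 (positions 3rd, 6th, 9th, ...).
On "fapyahwc": the first step gives "apyahwc", and the second then gives "yw".

yw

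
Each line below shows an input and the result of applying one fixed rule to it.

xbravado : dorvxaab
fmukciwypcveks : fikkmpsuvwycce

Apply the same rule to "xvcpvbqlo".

opqvvxbcl

The pattern: sort the characters into alphabetical order, then move the first 3 characters to the end (rotate left by 3).
Applying that to "xvcpvbqlo" gives "opqvvxbcl".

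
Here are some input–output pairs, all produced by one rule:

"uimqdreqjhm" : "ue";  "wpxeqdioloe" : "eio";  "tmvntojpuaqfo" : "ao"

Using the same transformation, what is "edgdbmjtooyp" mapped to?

eo

The transformation: keep one character in every 3, starting at position 1 (positions 1st, 4th, 7th, ...), then keep only the vowels.
Starting from "edgdbmjtooyp": after the first operation, "edjo"; after the second, "eo".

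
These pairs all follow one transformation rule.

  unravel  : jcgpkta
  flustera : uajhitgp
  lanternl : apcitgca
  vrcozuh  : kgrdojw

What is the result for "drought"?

sgdjvwi

Rule — shift every letter 11 places backward in the alphabet (wrapping around).
Applying that to "drought" gives "sgdjvwi".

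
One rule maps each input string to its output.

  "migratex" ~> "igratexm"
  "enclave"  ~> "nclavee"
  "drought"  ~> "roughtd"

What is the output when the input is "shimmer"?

The transformation: move the first character to the end.
Applying that to "shimmer" gives "himmers".

himmers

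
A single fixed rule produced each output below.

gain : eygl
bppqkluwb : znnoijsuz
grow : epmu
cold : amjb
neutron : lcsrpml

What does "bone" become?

Rule — shift every letter 2 places backward in the alphabet (wrapping around).
On "bone" that produces "zmlc".

zmlc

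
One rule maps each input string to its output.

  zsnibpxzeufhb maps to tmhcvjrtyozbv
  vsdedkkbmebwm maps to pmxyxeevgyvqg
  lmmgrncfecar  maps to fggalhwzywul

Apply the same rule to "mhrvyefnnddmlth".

gblpsyzhhxxgfnb

In each case the input is transformed by: shift every letter 6 places backward in the alphabet (wrapping around).
Doing the same to "mhrvyefnnddmlth": "gblpsyzhhxxgfnb".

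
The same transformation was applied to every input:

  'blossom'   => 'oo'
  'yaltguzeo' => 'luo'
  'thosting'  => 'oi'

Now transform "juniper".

What's happening: keep one character in every 3, starting at position 3 (positions 3rd, 6th, 9th, ...).
Doing the same to "juniper": "ne".

ne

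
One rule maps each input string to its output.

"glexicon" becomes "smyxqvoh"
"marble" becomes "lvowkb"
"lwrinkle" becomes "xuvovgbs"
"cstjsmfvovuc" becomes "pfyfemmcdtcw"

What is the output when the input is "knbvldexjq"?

Looking at the pairs, the operation is to swap the front and back halves of the string, then shift every letter 10 places forward in the alphabet (wrapping around).
"knbvldexjq" → "dexjqknbvl" → "nohtauxlfv".

nohtauxlfv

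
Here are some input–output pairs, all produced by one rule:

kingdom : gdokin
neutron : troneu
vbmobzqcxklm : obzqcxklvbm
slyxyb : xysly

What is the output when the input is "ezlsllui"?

slluezl

Looking at the pairs, the operation is to delete the last character, then move the first 3 characters to the end (rotate left by 3).
Starting from "ezlsllui": after the first operation, "ezlsllu"; after the second, "slluezl".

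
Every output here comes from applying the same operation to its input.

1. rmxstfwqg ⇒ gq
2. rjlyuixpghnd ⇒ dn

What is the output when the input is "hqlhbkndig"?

gi

In each case the input is transformed by: reverse the string, then keep only the first 2 characters.
On "hqlhbkndig" that produces "gi".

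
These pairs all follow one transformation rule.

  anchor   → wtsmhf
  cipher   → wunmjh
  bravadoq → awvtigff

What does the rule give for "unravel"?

azwsqjf

In each case the input is transformed by: sort the characters into reverse alphabetical order, then shift every letter 5 places forward in the alphabet (wrapping around).
"unravel" → "vurnlea" → "azwsqjf".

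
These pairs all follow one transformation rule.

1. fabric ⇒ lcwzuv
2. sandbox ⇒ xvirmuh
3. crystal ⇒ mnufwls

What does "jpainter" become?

chnyldju

What's happening: move the first 3 characters to the end (rotate left by 3), then shift every letter 6 places backward in the alphabet (wrapping around).
Starting from "jpainter": after the first operation, "interjpa"; after the second, "chnyldju".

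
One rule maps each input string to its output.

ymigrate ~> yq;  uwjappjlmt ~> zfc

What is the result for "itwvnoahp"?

What's happening: keep one character in every 3, starting at position 3 (positions 3rd, 6th, 9th, ...), then shift every letter 10 places backward in the alphabet (wrapping around).
Starting from "itwvnoahp": after the first operation, "wop"; after the second, "mef".

mef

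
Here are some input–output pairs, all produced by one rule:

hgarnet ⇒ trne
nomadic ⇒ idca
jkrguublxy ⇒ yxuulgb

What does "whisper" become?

srpe

In each case the input is transformed by: delete the first 3 characters, then sort the characters into reverse alphabetical order.
On "whisper": the first step gives "sper", and the second then gives "srpe".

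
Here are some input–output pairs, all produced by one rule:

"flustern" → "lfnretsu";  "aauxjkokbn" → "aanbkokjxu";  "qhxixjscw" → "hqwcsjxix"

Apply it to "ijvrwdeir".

jiriedwrv

Rule — move the first 2 characters to the end (rotate left by 2), then reverse the string.
For "ijvrwdeir", step one produces "vrwdeirij"; step two turns that into "jiriedwrv".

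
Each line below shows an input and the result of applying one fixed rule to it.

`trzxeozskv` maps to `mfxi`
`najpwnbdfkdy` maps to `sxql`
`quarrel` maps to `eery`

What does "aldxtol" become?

Each output is the input with this applied: shift every letter 13 places forward in the alphabet (wrapping around) — i.e. ROT13, then keep only the last 4 characters.
For "aldxtol", step one produces "nyqkgby"; step two turns that into "kgby".

kgby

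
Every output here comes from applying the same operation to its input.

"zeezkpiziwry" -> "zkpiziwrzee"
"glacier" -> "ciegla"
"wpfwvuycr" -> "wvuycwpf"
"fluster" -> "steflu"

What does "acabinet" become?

bineaca

Looking at the pairs, the operation is to delete the last character, then move the first 3 characters to the end (rotate left by 3).
"acabinet" → "acabine" → "bineaca".
(Check on "wpfwvuycr": → "wpfwvuyc" → "wvuycwpf" ✓)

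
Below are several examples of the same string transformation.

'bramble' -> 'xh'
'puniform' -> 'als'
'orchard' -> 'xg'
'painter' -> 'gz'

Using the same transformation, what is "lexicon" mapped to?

ki

The pattern: shift every letter 6 places forward in the alphabet (wrapping around), then keep one character in every 3, starting at position 2 (positions 2nd, 5th, 8th, ...).
On "lexicon" that produces "ki".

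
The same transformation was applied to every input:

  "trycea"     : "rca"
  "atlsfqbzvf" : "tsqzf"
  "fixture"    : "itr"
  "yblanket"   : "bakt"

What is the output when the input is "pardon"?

adn

In each case the input is transformed by: keep every other character starting from the second (positions 2nd, 4th, 6th, ...).
For "pardon" the result is "adn".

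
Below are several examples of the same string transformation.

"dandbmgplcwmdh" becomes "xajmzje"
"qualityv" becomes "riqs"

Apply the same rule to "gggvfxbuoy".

dsurv

The rule is to keep every other character starting from the second (positions 2nd, 4th, 6th, ...), then shift every letter 3 places backward in the alphabet (wrapping around).
For "gggvfxbuoy", step one produces "gvxuy"; step two turns that into "dsurv".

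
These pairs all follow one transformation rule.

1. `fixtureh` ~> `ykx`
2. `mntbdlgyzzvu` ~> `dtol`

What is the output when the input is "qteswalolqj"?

jmez

The rule is to keep one character in every 3, starting at position 2 (positions 2nd, 5th, 8th, ...), then shift every letter 10 places backward in the alphabet (wrapping around).
On "qteswalolqj" that produces "jmez".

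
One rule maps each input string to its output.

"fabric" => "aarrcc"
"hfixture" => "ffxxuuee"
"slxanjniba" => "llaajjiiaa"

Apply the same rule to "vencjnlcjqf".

eeccnnccqq

Looking at the pairs, the operation is to keep every other character starting from the second (positions 2nd, 4th, 6th, ...), then double every character.
On "vencjnlcjqf": the first step gives "ecncq", and the second then gives "eeccnnccqq".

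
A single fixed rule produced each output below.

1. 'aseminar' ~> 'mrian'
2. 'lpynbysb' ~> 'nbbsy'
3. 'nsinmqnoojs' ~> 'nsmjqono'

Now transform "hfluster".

urset

The transformation: delete the first 3 characters, then take characters alternately from the front and the back (1st, last, 2nd, 2nd-last, ...).
Applying both steps to "hfluster": "uster", then "urset".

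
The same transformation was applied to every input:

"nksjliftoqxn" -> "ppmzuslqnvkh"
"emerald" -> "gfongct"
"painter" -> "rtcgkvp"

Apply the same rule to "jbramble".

In each case the input is transformed by: shift every letter 2 places forward in the alphabet (wrapping around), then take characters alternately from the front and the back (1st, last, 2nd, 2nd-last, ...).
Starting from "jbramble": after the first operation, "ldtcodng"; after the second, "lgdntdco".

lgdntdco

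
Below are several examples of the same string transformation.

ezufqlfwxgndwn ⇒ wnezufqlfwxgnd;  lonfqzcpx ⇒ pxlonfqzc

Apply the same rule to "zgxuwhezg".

zgzgxuwhe

The pattern: move the last 2 characters to the front (rotate right by 2).
Doing the same to "zgxuwhezg": "zgzgxuwhe".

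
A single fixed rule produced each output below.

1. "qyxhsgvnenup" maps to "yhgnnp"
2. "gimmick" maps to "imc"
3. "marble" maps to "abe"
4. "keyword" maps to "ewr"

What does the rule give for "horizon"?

Each output is the input with this applied: keep every other character starting from the second (positions 2nd, 4th, 6th, ...).
Doing the same to "horizon": "oio".

oio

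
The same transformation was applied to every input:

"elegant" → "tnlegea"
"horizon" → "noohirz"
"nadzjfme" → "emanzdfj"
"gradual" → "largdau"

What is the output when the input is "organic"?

The transformation: move the last 2 characters to the front (rotate right by 2), then swap each adjacent pair of characters (1↔2, 3↔4, ...).
"organic" → "icorgan" → "ciroagn".

ciroagn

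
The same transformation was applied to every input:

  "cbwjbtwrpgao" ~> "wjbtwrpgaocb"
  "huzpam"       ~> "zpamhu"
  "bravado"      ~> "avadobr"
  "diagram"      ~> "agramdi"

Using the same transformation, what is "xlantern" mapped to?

What's happening: move the first 2 characters to the end (rotate left by 2).
On "xlantern" that produces "anternxl".

anternxl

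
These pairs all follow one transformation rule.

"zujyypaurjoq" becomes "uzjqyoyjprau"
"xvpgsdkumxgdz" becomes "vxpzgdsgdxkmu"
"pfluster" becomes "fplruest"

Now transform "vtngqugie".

tvnegiqgu

Rule — move the first character to the end, then take characters alternately from the front and the back (1st, last, 2nd, 2nd-last, ...).
For "vtngqugie", step one produces "tngqugiev"; step two turns that into "tvnegiqgu".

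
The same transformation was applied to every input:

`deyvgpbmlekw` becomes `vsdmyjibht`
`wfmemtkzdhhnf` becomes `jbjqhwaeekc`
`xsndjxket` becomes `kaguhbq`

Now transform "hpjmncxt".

In each case the input is transformed by: shift every letter 3 places backward in the alphabet (wrapping around), then delete the first 2 characters.
"hpjmncxt" → "emgjkzuq" → "gjkzuq".

gjkzuq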